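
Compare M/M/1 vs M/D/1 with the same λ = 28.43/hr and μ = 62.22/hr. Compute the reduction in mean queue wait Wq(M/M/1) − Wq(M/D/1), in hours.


ρ = 28.43/62.22 = 0.4569
Wq(M/M/1) = ρ/(μ−λ) = 0.4569/33.79 = 0.01352 hr
Wq(M/D/1) = ρ/(2(μ−λ)) = 0.006761 hr
Savings = 0.01352 − 0.006761 = 0.006761 hr

Final: 0.006761 hr


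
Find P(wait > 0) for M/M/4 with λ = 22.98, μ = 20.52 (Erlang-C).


a = λ/μ = 1.1199; ρ = a/4 = 0.2800
P₀ = 0.325515 (from M/M/c formula)
C(c,a) = [a^c/(c!(1−ρ))]·P₀ = [1.57286/(24·0.7200)]·0.325515
= 0.09102·0.325515 = 0.029628

Final: 0.029628


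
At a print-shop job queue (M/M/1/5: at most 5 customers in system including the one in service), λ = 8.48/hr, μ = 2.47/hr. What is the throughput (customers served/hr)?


ρ = 3.4332; P_K = (1−ρ)ρ^5/(1−ρ^6) = 0.709159
λ_eff = λ(1 − P_K) = 8.48·(1 − 0.709159) = 8.48·0.290841 = 2.4663 /hr

Final: 2.4663 /hr


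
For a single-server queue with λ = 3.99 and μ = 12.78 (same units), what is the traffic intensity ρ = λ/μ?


ρ = λ/μ = 3.99/12.78 = 0.3122

Final: 0.3122


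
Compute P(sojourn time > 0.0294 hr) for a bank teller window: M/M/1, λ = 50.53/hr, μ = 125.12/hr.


W ~ Exponential(μ−λ) for M/M/1.
μ − λ = 125.12 − 50.53 = 74.5900
P(W > t) = e^{−(μ−λ)t} = e^{−2.1929} = 0.111588

Final: 0.111588


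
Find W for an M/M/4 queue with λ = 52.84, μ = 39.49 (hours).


a = 1.3381; ρ = 0.3345; P₀ = 0.260876
Lq = P₀·a^c·ρ/(c!(1−ρ)²) = 0.02632
Wq = Lq/λ = 0.02632/52.84 = 0.0004981 hr
W = Wq + 1/μ = 0.0004981 + 0.02532 = 0.02582 hr

Final: 0.02582 hr


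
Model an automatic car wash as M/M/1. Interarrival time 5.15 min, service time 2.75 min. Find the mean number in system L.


λ = 60/5.15 = 11.6505 /hr
μ = 60/2.75 = 21.8182 /hr
ρ = λ/μ = 11.6505/21.8182 = 0.5340
L = ρ/(1−ρ) = 0.5340/0.4660 = 1.1458

Final: 1.1458


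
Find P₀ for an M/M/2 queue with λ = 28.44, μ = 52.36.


a = λ/μ = 28.44/52.36 = 0.5432; ρ = a/c = 0.2716
Σ_{k=0}^{1} a^k/k! (terms k=0..1) = 1.00000 + 0.54316 = 1.54316
Tail: a^2/(2!(1−ρ)) = 0.29503/(2·0.7284) = 0.20251
P₀ = 1/(1.54316 + 0.20251) = 1/1.74567 = 0.572845

Final: 0.572845


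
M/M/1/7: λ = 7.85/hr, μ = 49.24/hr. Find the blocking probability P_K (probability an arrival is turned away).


ρ = λ/μ = 7.85/49.24 = 0.1594
P_K = (1−ρ)ρ^K/(1−ρ^(K+1)) = (0.8406·0.000002617)/(1 − 0.0000004173)
= 0.000002200/1.000000 = 0.000002200

Final: 0.000002200


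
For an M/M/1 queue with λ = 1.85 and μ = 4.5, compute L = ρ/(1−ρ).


ρ = λ/μ = 1.85/4.5 = 0.4111
L = ρ/(1−ρ) = 0.4111/(1 − 0.4111) = 0.4111/0.5889 = 0.6981

Final: 0.6981


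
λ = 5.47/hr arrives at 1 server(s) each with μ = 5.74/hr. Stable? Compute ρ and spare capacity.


Total capacity cμ = 1·5.74 = 5.74/hr
ρ = λ/(cμ) = 5.47/5.74 = 0.9530
Stable ⇔ ρ < 1: YES
Spare capacity = cμ − λ = 5.74 − 5.47 = 0.27/hr

Final: ρ = 0.9530; stable; margin = 0.27/hr


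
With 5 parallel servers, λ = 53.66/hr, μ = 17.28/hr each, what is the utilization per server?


ρ = λ/(cμ) = 53.66/(5·17.28) = 53.66/86.40 = 0.6211

Final: 0.6211


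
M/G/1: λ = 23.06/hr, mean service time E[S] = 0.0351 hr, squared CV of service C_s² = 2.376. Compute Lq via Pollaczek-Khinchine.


ρ = λ·E[S] = 23.06·0.0351 = 0.8094
Lq = ρ²(1+C_s²)/(2(1−ρ)) = 0.6551·(1+2.376)/(2·0.1906)
= 0.6551·3.3760/0.3812 = 5.80224

Final: 5.80224


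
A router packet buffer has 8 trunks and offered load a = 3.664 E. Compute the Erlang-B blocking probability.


B(c,a) = (a^c/c!) / Σ_{k=0}^{c} a^k/k!
a^8/8! = 0.805607
Σ terms (k=0..8): 1.00000 + 3.66400 + 6.71245 + 8.19814 + 7.50949 + 5.50296 + 3.36047 + 1.75897 + 0.80561 = 38.512080
B = 0.805607/38.512080 = 0.020918

Final: 0.020918


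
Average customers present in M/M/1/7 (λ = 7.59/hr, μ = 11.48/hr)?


ρ = 7.59/11.48 = 0.6611
L = ρ[1 − (K+1)ρ^K + Kρ^(K+1)] / [(1−ρ)(1−ρ^(K+1))]
Numerator: 0.6611·(1 − 8·0.055220 + 7·0.036509) = 0.538043
Denominator: (0.3389)·(0.963491) = 0.326479
L = 0.538043/0.326479 = 1.6480

Final: 1.6480


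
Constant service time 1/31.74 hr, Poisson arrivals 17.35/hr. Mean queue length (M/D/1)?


ρ = 17.35/31.74 = 0.5466
M/D/1: Lq = ρ²/(2(1−ρ)) = 0.2988/(2·0.4534) = 0.32953

Final: 0.32953


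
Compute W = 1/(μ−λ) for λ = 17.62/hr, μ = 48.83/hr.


W = 1/(μ−λ) = 1/(48.83 − 17.62) = 1/31.21 = 0.03204 hr

Final: 0.03204 hr


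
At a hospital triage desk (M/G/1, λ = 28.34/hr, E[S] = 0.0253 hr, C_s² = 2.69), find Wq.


ρ = λ·E[S] = 28.34·0.0253 = 0.7170
E[S²] = E[S]²(1+C_s²) = 0.0253²·(1+2.69) = 0.002362
Wq = λ·E[S²]/(2(1−ρ)) = 28.34·0.002362/(2·0.2830) = 0.11826 hr

Final: 0.11826 hr


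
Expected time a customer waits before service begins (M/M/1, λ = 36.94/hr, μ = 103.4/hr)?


ρ = 36.94/103.4 = 0.3573
Wq = ρ/(μ−λ) = 0.3573/(103.4 − 36.94) = 0.3573/66.46 = 0.005375 hr

Final: 0.005375 hr


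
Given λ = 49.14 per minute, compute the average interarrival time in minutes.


Mean interarrival time = 1/λ = 1/49.14 minute = 0.02035 minute
In minutes: 0.02035 × 1 = 0.02035 min

Final: 0.02035 min


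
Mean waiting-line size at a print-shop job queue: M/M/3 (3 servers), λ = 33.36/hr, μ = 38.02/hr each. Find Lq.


a = λ/μ = 0.8774; ρ = a/3 = 0.2925
P₀ = 0.412966
Lq = P₀·a^c·ρ / (c!·(1−ρ)²) = 0.412966·0.67553·0.2925/(6·0.50059)
= 0.02717

Final: 0.02717


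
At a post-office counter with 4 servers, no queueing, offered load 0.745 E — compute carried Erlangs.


B(4,0.745) = 0.006100 (Erlang-B)
Carried load = a(1 − B) = 0.745·(1 − 0.006100) = 0.745·0.993900 = 0.7405 E

Final: 0.7405 Erlangs


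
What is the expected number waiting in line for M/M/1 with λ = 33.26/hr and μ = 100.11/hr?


ρ = 33.26/100.11 = 0.3322
Lq = ρ²/(1−ρ) = 0.1104/0.6678 = 0.1653

Final: 0.1653


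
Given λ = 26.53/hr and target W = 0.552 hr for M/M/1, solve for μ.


W = 1/(μ−λ) ⇒ μ − λ = 1/W = 1/0.552 = 1.8116
μ = λ + 1/W = 26.53 + 1.8116 = 28.3416 per hr

Final: 28.3416 /hr


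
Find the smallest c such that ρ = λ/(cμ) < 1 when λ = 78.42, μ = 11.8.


Stability requires cμ > λ ⇔ c > λ/μ.
λ/μ = 78.42/11.8 = 6.6458
Minimum integer c = ⌊6.6458⌋ + 1 = 7
Check: 7·11.8 = 82.60 > 78.42, while 6·11.8 = 70.80 ≤ 78.42

Final: 7 servers


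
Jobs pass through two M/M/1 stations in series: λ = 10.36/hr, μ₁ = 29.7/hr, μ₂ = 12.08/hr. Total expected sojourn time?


Each node sees arrival rate λ = 10.36/hr (tandem ⇒ throughput preserved).
W₁ = 1/(μ₁−λ) = 1/(29.7−10.36) = 0.05171 hr
W₂ = 1/(μ₂−λ) = 1/(12.08−10.36) = 0.58140 hr
W_total = W₁ + W₂ = 0.05171 + 0.58140 = 0.63310 hr

Final: 0.63310 hr


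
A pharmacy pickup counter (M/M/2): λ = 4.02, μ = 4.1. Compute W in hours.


a = 0.9805; ρ = 0.4902; P₀ = 0.342062
Lq = P₀·a^c·ρ/(c!(1−ρ)²) = 0.31020
Wq = Lq/λ = 0.31020/4.02 = 0.07717 hr
W = Wq + 1/μ = 0.07717 + 0.24390 = 0.32107 hr

Final: 0.32107 hr


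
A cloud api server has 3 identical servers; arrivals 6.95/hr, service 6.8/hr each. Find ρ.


ρ = λ/(cμ) = 6.95/(3·6.8) = 6.95/20.40 = 0.3407

Final: 0.3407


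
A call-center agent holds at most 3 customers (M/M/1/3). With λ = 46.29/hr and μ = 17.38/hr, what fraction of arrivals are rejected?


ρ = λ/μ = 46.29/17.38 = 2.6634
P_K = (1−ρ)ρ^K/(1−ρ^(K+1)) = (-1.6634·18.893492)/(1 − 50.321043)
= -31.427551/-49.321043 = 0.637204

Final: 0.637204


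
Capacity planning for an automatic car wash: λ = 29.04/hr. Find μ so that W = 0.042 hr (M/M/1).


W = 1/(μ−λ) ⇒ μ − λ = 1/W = 1/0.042 = 23.8095
μ = λ + 1/W = 29.04 + 23.8095 = 52.8495 per hr

Final: 52.8495 /hr


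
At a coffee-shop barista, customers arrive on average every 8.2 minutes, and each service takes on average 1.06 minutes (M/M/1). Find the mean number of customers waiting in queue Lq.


λ = 60/8.2 = 7.3171 /hr
μ = 60/1.06 = 56.6038 /hr
ρ = λ/μ = 7.3171/56.6038 = 0.1293
Lq = ρ²/(1−ρ) = 0.01671/0.8707 = 0.01919

Final: 0.01919


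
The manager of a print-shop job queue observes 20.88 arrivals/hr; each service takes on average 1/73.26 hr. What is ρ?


ρ = λ/μ = 20.88/73.26 = 0.2850

Final: 0.2850


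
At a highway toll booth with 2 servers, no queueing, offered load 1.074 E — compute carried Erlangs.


B(2,1.074) = 0.217576 (Erlang-B)
Carried load = a(1 − B) = 1.074·(1 − 0.217576) = 1.074·0.782424 = 0.8403 E

Final: 0.8403 Erlangs


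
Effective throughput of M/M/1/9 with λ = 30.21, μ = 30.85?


ρ = 0.9793; P_K = (1−ρ)ρ^9/(1−ρ^10) = 0.090833
λ_eff = λ(1 − P_K) = 30.21·(1 − 0.090833) = 30.21·0.909167 = 27.4659 /hr

Final: 27.4659 /hr


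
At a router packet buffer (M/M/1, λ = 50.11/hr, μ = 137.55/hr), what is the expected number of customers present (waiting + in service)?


ρ = λ/μ = 50.11/137.55 = 0.3643
L = ρ/(1−ρ) = 0.3643/(1 − 0.3643) = 0.3643/0.6357 = 0.5731

Final: 0.5731


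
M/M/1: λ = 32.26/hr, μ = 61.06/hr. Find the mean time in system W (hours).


W = 1/(μ−λ) = 1/(61.06 − 32.26) = 1/28.80 = 0.03472 hr

Final: 0.03472 hr


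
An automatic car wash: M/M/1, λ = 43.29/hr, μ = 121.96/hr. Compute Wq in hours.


ρ = 43.29/121.96 = 0.3550
Wq = ρ/(μ−λ) = 0.3550/(121.96 − 43.29) = 0.3550/78.67 = 0.004512 hr

Final: 0.004512 hr


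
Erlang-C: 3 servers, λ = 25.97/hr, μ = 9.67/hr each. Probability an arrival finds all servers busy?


a = λ/μ = 2.6856; ρ = a/3 = 0.8952
P₀ = 0.026247 (from M/M/c formula)
C(c,a) = [a^c/(c!(1−ρ))]·P₀ = [19.37030/(6·0.1048)]·0.026247
= 30.80770·0.026247 = 0.808609

Final: 0.808609


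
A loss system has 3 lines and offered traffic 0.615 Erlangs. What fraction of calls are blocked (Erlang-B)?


B(c,a) = (a^c/c!) / Σ_{k=0}^{c} a^k/k!
a^3/3! = 0.038768
Σ terms (k=0..3): 1.00000 + 0.61500 + 0.18911 + 0.03877 = 1.842881
B = 0.038768/1.842881 = 0.021037

Final: 0.021037


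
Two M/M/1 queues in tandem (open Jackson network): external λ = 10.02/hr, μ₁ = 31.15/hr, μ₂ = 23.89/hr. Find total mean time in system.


Each node sees arrival rate λ = 10.02/hr (tandem ⇒ throughput preserved).
W₁ = 1/(μ₁−λ) = 1/(31.15−10.02) = 0.04733 hr
W₂ = 1/(μ₂−λ) = 1/(23.89−10.02) = 0.07210 hr
W_total = W₁ + W₂ = 0.04733 + 0.07210 = 0.11942 hr

Final: 0.11942 hr


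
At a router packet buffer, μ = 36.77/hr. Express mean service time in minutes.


Mean service time = 1/μ = 1/36.77 hour = 0.02720 hour
In minutes: 0.02720 × 60 = 1.6318 min

Final: 1.6318 min


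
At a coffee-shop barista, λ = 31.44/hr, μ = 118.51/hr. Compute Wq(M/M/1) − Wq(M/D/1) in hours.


ρ = 31.44/118.51 = 0.2653
Wq(M/M/1) = ρ/(μ−λ) = 0.2653/87.07 = 0.003047 hr
Wq(M/D/1) = ρ/(2(μ−λ)) = 0.001523 hr
Savings = 0.003047 − 0.001523 = 0.001523 hr

Final: 0.001523 hr


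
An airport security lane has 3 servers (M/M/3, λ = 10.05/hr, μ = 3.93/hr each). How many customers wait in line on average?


a = λ/μ = 2.5573; ρ = a/3 = 0.8524
P₀ = 0.038891
Lq = P₀·a^c·ρ / (c!·(1−ρ)²) = 0.038891·16.72324·0.8524/(6·0.02178)
= 4.24231

Final: 4.24231


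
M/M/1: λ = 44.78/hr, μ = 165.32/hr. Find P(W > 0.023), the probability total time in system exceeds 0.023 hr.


W ~ Exponential(μ−λ) for M/M/1.
μ − λ = 165.32 − 44.78 = 120.5400
P(W > t) = e^{−(μ−λ)t} = e^{−2.7724} = 0.062511

Final: 0.062511


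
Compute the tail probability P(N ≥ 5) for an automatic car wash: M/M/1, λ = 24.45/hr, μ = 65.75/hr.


ρ = 24.45/65.75 = 0.3719
P(N ≥ n) = ρ^n = 0.3719^5 = 0.007111

Final: 0.007111


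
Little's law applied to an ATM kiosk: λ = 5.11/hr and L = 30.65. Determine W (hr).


W = L/λ = 30.65/5.11 = 5.9980 hr

Final: 5.9980 hr


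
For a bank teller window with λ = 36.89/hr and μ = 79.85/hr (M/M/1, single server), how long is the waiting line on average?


ρ = 36.89/79.85 = 0.4620
Lq = ρ²/(1−ρ) = 0.2134/0.5380 = 0.3967

Final: 0.3967


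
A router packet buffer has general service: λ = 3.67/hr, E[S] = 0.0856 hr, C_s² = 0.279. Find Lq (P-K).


ρ = λ·E[S] = 3.67·0.0856 = 0.3142
Lq = ρ²(1+C_s²)/(2(1−ρ)) = 0.09869·(1+0.279)/(2·0.6858)
= 0.09869·1.2790/1.3717 = 0.09202

Final: 0.09202


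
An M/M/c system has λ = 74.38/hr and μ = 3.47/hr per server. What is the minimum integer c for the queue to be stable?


Stability requires cμ > λ ⇔ c > λ/μ.
λ/μ = 74.38/3.47 = 21.4352
Minimum integer c = ⌊21.4352⌋ + 1 = 22
Check: 22·3.47 = 76.34 > 74.38, while 21·3.47 = 72.87 ≤ 74.38

Final: 22 servers


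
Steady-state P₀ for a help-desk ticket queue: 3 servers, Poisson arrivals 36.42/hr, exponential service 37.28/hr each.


a = λ/μ = 36.42/37.28 = 0.9769; ρ = a/c = 0.3256
Σ_{k=0}^{2} a^k/k! (terms k=0..2) = 1.00000 + 0.97693 + 0.47720 = 2.45413
Tail: a^3/(3!(1−ρ)) = 0.93238/(6·0.6744) = 0.23044
P₀ = 1/(2.45413 + 0.23044) = 1/2.68457 = 0.372500

Final: 0.372500


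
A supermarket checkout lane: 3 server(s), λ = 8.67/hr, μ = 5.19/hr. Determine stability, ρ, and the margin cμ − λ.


Total capacity cμ = 3·5.19 = 15.57/hr
ρ = λ/(cμ) = 8.67/15.57 = 0.5568
Stable ⇔ ρ < 1: YES
Spare capacity = cμ − λ = 15.57 − 8.67 = 6.90/hr

Final: ρ = 0.5568; stable; margin = 6.90/hr


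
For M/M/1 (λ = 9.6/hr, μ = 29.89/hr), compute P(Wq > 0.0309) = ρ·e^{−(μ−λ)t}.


ρ = 9.6/29.89 = 0.3212
P(Wq > t) = ρ·e^{−(μ−λ)t} = 0.3212·e^{−0.6270}
= 0.3212·0.534213 = 0.171577

Final: 0.171577


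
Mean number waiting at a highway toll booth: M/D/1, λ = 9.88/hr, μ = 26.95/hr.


ρ = 9.88/26.95 = 0.3666
M/D/1: Lq = ρ²/(2(1−ρ)) = 0.1344/(2·0.6334) = 0.10609

Final: 0.10609


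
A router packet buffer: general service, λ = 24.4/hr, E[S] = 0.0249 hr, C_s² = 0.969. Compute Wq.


ρ = λ·E[S] = 24.4·0.0249 = 0.6076
E[S²] = E[S]²(1+C_s²) = 0.0249²·(1+0.969) = 0.001221
Wq = λ·E[S²]/(2(1−ρ)) = 24.4·0.001221/(2·0.3924) = 0.03795 hr

Final: 0.03795 hr


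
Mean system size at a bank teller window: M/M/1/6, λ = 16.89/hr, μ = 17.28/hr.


ρ = 16.89/17.28 = 0.9774
L = ρ[1 − (K+1)ρ^K + Kρ^(K+1)] / [(1−ρ)(1−ρ^(K+1))]
Numerator: 0.9774·(1 − 7·0.871998 + 6·0.852317) = 0.009695
Denominator: (0.02257)·(0.147683) = 0.003333
L = 0.009695/0.003333 = 2.9087

Final: 2.9087


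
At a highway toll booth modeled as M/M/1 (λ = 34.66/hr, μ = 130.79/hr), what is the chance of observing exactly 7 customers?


ρ = 34.66/130.79 = 0.2650
P_n = (1−ρ)·ρ^n = (1 − 0.2650)·0.2650^7 = 0.7350·0.00009179 = 0.00006746

Final: 0.00006746


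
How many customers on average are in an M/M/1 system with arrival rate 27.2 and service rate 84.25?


ρ = λ/μ = 27.2/84.25 = 0.3228
L = ρ/(1−ρ) = 0.3228/(1 − 0.3228) = 0.3228/0.6772 = 0.4768

Final: 0.4768


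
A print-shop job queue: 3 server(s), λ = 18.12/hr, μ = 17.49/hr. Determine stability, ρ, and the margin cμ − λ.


Total capacity cμ = 3·17.49 = 52.47/hr
ρ = λ/(cμ) = 18.12/52.47 = 0.3453
Stable ⇔ ρ < 1: YES
Spare capacity = cμ − λ = 52.47 − 18.12 = 34.35/hr

Final: ρ = 0.3453; stable; margin = 34.35/hr


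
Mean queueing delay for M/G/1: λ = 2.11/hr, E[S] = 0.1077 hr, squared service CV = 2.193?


ρ = λ·E[S] = 2.11·0.1077 = 0.2272
E[S²] = E[S]²(1+C_s²) = 0.1077²·(1+2.193) = 0.037037
Wq = λ·E[S²]/(2(1−ρ)) = 2.11·0.037037/(2·0.7728) = 0.05056 hr

Final: 0.05056 hr


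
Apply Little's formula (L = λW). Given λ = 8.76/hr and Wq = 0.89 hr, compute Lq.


Lq = λWq = 8.76·0.89 = 7.7964

Final: 7.7964


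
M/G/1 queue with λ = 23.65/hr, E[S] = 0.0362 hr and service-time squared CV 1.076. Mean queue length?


ρ = λ·E[S] = 23.65·0.0362 = 0.8561
Lq = ρ²(1+C_s²)/(2(1−ρ)) = 0.7330·(1+1.076)/(2·0.1439)
= 0.7330·2.0760/0.2877 = 5.28818

Final: 5.28818


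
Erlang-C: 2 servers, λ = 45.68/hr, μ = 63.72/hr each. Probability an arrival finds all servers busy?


a = λ/μ = 0.7169; ρ = a/2 = 0.3584
P₀ = 0.472274 (from M/M/c formula)
C(c,a) = [a^c/(c!(1−ρ))]·P₀ = [0.51393/(2·0.6416)]·0.472274
= 0.40053·0.472274 = 0.189160

Final: 0.189160


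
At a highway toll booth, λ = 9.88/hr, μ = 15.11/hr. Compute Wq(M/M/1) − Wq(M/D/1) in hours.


ρ = 9.88/15.11 = 0.6539
Wq(M/M/1) = ρ/(μ−λ) = 0.6539/5.23 = 0.12502 hr
Wq(M/D/1) = ρ/(2(μ−λ)) = 0.06251 hr
Savings = 0.12502 − 0.06251 = 0.06251 hr

Final: 0.06251 hr


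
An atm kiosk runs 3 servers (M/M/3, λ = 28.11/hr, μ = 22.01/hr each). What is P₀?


a = λ/μ = 28.11/22.01 = 1.2771; ρ = a/c = 0.4257
Σ_{k=0}^{2} a^k/k! (terms k=0..2) = 1.00000 + 1.27715 + 0.81555 = 3.09270
Tail: a^3/(3!(1−ρ)) = 2.08316/(6·0.5743) = 0.60457
P₀ = 1/(3.09270 + 0.60457) = 1/3.69727 = 0.270470

Final: 0.270470


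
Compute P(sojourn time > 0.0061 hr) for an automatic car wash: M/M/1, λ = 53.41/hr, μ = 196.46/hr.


W ~ Exponential(μ−λ) for M/M/1.
μ − λ = 196.46 − 53.41 = 143.0500
P(W > t) = e^{−(μ−λ)t} = e^{−0.8726} = 0.417862

Final: 0.417862


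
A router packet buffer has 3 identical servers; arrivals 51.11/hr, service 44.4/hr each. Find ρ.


ρ = λ/(cμ) = 51.11/(3·44.4) = 51.11/133.20 = 0.3837

Final: 0.3837


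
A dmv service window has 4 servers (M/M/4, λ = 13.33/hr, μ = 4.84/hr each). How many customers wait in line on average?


a = λ/μ = 2.7541; ρ = a/4 = 0.6885
P₀ = 0.053403
Lq = P₀·a^c·ρ / (c!·(1−ρ)²) = 0.053403·57.53593·0.6885/(24·0.09701)
= 0.90865

Final: 0.90865


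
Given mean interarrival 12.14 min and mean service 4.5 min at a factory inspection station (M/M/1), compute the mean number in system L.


λ = 60/12.14 = 4.9423 /hr
μ = 60/4.5 = 13.3333 /hr
ρ = λ/μ = 4.9423/13.3333 = 0.3707
L = ρ/(1−ρ) = 0.3707/0.6293 = 0.5890

Final: 0.5890


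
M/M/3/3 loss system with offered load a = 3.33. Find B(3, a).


B(c,a) = (a^c/c!) / Σ_{k=0}^{c} a^k/k!
a^3/3! = 6.154339
Σ terms (k=0..3): 1.00000 + 3.33000 + 5.54445 + 6.15434 = 16.028790
B = 6.154339/16.028790 = 0.383955

Final: 0.383955


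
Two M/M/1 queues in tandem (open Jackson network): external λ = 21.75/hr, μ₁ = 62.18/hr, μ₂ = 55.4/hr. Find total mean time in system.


Each node sees arrival rate λ = 21.75/hr (tandem ⇒ throughput preserved).
W₁ = 1/(μ₁−λ) = 1/(62.18−21.75) = 0.02473 hr
W₂ = 1/(μ₂−λ) = 1/(55.4−21.75) = 0.02972 hr
W_total = W₁ + W₂ = 0.02473 + 0.02972 = 0.05445 hr

Final: 0.05445 hr


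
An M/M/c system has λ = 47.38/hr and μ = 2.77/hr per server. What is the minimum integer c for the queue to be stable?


Stability requires cμ > λ ⇔ c > λ/μ.
λ/μ = 47.38/2.77 = 17.1047
Minimum integer c = ⌊17.1047⌋ + 1 = 18
Check: 18·2.77 = 49.86 > 47.38, while 17·2.77 = 47.09 ≤ 47.38

Final: 18 servers


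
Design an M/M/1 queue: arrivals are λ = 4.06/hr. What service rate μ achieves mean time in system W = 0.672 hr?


W = 1/(μ−λ) ⇒ μ − λ = 1/W = 1/0.672 = 1.4881
μ = λ + 1/W = 4.06 + 1.4881 = 5.5481 per hr

Final: 5.5481 /hr


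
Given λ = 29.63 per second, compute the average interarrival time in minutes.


Mean interarrival time = 1/λ = 1/29.63 second = 0.03375 second
In minutes: 0.03375 × 0.0166667 = 0.0005625 min

Final: 0.0005625 min


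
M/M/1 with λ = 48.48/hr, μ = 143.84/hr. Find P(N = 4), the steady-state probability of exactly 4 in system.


ρ = 48.48/143.84 = 0.3370
P_n = (1−ρ)·ρ^n = (1 − 0.3370)·0.3370^4 = 0.6630·0.012904 = 0.008555

Final: 0.008555


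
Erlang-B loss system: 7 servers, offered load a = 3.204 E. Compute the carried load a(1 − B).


B(7,3.204) = 0.028403 (Erlang-B)
Carried load = a(1 − B) = 3.204·(1 − 0.028403) = 3.204·0.971597 = 3.1130 E

Final: 3.1130 Erlangs


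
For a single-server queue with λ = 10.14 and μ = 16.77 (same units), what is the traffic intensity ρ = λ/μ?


ρ = λ/μ = 10.14/16.77 = 0.6047

Final: 0.6047


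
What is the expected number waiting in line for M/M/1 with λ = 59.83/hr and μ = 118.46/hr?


ρ = 59.83/118.46 = 0.5051
Lq = ρ²/(1−ρ) = 0.2551/0.4949 = 0.5154

Final: 0.5154


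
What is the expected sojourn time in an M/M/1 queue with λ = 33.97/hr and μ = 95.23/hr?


W = 1/(μ−λ) = 1/(95.23 − 33.97) = 1/61.26 = 0.01632 hr

Final: 0.01632 hr


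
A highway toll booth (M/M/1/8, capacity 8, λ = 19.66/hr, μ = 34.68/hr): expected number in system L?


ρ = 19.66/34.68 = 0.5669
L = ρ[1 − (K+1)ρ^K + Kρ^(K+1)] / [(1−ρ)(1−ρ^(K+1))]
Numerator: 0.5669·(1 − 9·0.010667 + 8·0.006047) = 0.539899
Denominator: (0.4331)·(0.993953) = 0.430484
L = 0.539899/0.430484 = 1.2542

Final: 1.2542


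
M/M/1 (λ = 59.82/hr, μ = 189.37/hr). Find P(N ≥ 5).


ρ = 59.82/189.37 = 0.3159
P(N ≥ n) = ρ^n = 0.3159^5 = 0.003145

Final: 0.003145


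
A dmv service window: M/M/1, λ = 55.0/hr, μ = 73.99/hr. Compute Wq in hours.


ρ = 55.0/73.99 = 0.7433
Wq = ρ/(μ−λ) = 0.7433/(73.99 − 55.0) = 0.7433/18.99 = 0.03914 hr

Final: 0.03914 hr


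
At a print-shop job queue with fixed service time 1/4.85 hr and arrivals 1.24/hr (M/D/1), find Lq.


ρ = 1.24/4.85 = 0.2557
M/D/1: Lq = ρ²/(2(1−ρ)) = 0.06537/(2·0.7443) = 0.04391

Final: 0.04391


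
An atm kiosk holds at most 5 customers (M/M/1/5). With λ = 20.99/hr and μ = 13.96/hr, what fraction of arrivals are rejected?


ρ = λ/μ = 20.99/13.96 = 1.5036
P_K = (1−ρ)ρ^K/(1−ρ^(K+1)) = (-0.5036·7.684845)/(1 − 11.554792)
= -3.869947/-10.554792 = 0.366653

Final: 0.366653


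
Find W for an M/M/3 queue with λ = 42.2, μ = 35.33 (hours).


a = 1.1945; ρ = 0.3982; P₀ = 0.295882
Lq = P₀·a^c·ρ/(c!(1−ρ)²) = 0.09237
Wq = Lq/λ = 0.09237/42.2 = 0.002189 hr
W = Wq + 1/μ = 0.002189 + 0.02830 = 0.03049 hr

Final: 0.03049 hr


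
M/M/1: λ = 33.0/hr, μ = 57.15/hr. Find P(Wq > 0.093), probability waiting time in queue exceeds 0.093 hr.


ρ = 33.0/57.15 = 0.5774
P(Wq > t) = ρ·e^{−(μ−λ)t} = 0.5774·e^{−2.2459}
= 0.5774·0.105827 = 0.061107

Final: 0.061107


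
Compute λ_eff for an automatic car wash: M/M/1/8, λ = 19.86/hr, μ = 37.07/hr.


ρ = 0.5357; P_K = (1−ρ)ρ^8/(1−ρ^9) = 0.003162
λ_eff = λ(1 − P_K) = 19.86·(1 − 0.003162) = 19.86·0.996838 = 19.7972 /hr

Final: 19.7972 /hr


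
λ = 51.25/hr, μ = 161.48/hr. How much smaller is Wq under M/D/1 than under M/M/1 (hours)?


ρ = 51.25/161.48 = 0.3174
Wq(M/M/1) = ρ/(μ−λ) = 0.3174/110.23 = 0.002879 hr
Wq(M/D/1) = ρ/(2(μ−λ)) = 0.001440 hr
Savings = 0.002879 − 0.001440 = 0.001440 hr

Final: 0.001440 hr


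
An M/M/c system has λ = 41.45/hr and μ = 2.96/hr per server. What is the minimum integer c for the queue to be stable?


Stability requires cμ > λ ⇔ c > λ/μ.
λ/μ = 41.45/2.96 = 14.0034
Minimum integer c = ⌊14.0034⌋ + 1 = 15
Check: 15·2.96 = 44.40 > 41.45, while 14·2.96 = 41.44 ≤ 41.45

Final: 15 servers


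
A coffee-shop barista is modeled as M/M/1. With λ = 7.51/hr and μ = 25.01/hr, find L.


ρ = λ/μ = 7.51/25.01 = 0.3003
L = ρ/(1−ρ) = 0.3003/(1 − 0.3003) = 0.3003/0.6997 = 0.4291

Final: 0.4291


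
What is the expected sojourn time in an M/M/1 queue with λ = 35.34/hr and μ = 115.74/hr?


W = 1/(μ−λ) = 1/(115.74 − 35.34) = 1/80.40 = 0.01244 hr

Final: 0.01244 hr


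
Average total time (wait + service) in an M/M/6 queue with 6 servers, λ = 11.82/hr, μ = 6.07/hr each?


a = 1.9473; ρ = 0.3245; P₀ = 0.142482
Lq = P₀·a^c·ρ/(c!(1−ρ)²) = 0.007675
Wq = Lq/λ = 0.007675/11.82 = 0.0006493 hr
W = Wq + 1/μ = 0.0006493 + 0.16474 = 0.16539 hr

Final: 0.16539 hr


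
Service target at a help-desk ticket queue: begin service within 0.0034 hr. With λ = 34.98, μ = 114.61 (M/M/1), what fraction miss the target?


ρ = 34.98/114.61 = 0.3052
P(Wq > t) = ρ·e^{−(μ−λ)t} = 0.3052·e^{−0.2707}
= 0.3052·0.762813 = 0.232817

Final: 0.232817


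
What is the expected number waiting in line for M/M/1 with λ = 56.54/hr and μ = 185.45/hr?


ρ = 56.54/185.45 = 0.3049
Lq = ρ²/(1−ρ) = 0.09295/0.6951 = 0.1337

Final: 0.1337


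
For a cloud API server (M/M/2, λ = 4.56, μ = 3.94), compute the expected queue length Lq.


a = λ/μ = 1.1574; ρ = a/2 = 0.5787
P₀ = 0.266881
Lq = P₀·a^c·ρ / (c!·(1−ρ)²) = 0.266881·1.33948·0.5787/(2·0.17751)
= 0.58269

Final: 0.58269


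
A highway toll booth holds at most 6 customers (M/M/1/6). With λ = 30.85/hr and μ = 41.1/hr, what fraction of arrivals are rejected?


ρ = λ/μ = 30.85/41.1 = 0.7506
P_K = (1−ρ)ρ^K/(1−ρ^(K+1)) = (0.2494·0.178846)/(1 − 0.134244)
= 0.044603/0.865756 = 0.051519

Final: 0.051519


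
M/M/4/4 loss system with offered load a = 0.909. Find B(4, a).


B(c,a) = (a^c/c!) / Σ_{k=0}^{c} a^k/k!
a^4/4! = 0.028448
Σ terms (k=0..4): 1.00000 + 0.90900 + 0.41314 + 0.12518 + 0.02845 = 2.475770
B = 0.028448/2.475770 = 0.011490

Final: 0.011490


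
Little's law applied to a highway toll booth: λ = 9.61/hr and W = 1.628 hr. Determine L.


L = λW = 9.61·1.628 = 15.6451

Final: 15.6451


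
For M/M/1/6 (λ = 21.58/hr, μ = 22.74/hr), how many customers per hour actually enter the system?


ρ = 0.9490; P_K = (1−ρ)ρ^6/(1−ρ^7) = 0.121425
λ_eff = λ(1 − P_K) = 21.58·(1 − 0.121425) = 21.58·0.878575 = 18.9597 /hr

Final: 18.9597 /hr


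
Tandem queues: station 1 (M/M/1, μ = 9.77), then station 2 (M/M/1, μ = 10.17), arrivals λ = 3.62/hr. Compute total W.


Each node sees arrival rate λ = 3.62/hr (tandem ⇒ throughput preserved).
W₁ = 1/(μ₁−λ) = 1/(9.77−3.62) = 0.16260 hr
W₂ = 1/(μ₂−λ) = 1/(10.17−3.62) = 0.15267 hr
W_total = W₁ + W₂ = 0.16260 + 0.15267 = 0.31527 hr

Final: 0.31527 hr


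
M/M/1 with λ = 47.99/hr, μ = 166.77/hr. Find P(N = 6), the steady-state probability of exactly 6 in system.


ρ = 47.99/166.77 = 0.2878
P_n = (1−ρ)·ρ^n = (1 − 0.2878)·0.2878^6 = 0.7122·0.0005678 = 0.0004044

Final: 0.0004044


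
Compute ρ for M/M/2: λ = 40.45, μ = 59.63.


ρ = λ/(cμ) = 40.45/(2·59.63) = 40.45/119.26 = 0.3392

Final: 0.3392


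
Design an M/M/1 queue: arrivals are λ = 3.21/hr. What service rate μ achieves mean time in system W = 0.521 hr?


W = 1/(μ−λ) ⇒ μ − λ = 1/W = 1/0.521 = 1.9194
μ = λ + 1/W = 3.21 + 1.9194 = 5.1294 per hr

Final: 5.1294 /hr


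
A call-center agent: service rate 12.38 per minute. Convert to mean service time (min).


Mean service time = 1/μ = 1/12.38 minute = 0.08078 minute
In minutes: 0.08078 × 1 = 0.08078 min

Final: 0.08078 min


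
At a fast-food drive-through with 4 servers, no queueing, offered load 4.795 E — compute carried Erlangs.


B(4,4.795) = 0.381794 (Erlang-B)
Carried load = a(1 − B) = 4.795·(1 − 0.381794) = 4.795·0.618206 = 2.9643 E

Final: 2.9643 Erlangs


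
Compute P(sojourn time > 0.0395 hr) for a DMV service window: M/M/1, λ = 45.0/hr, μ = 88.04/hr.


W ~ Exponential(μ−λ) for M/M/1.
μ − λ = 88.04 − 45.0 = 43.0400
P(W > t) = e^{−(μ−λ)t} = e^{−1.7001} = 0.182669

Final: 0.182669


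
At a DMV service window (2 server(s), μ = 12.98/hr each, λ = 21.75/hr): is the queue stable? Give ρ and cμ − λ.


Total capacity cμ = 2·12.98 = 25.96/hr
ρ = λ/(cμ) = 21.75/25.96 = 0.8378
Stable ⇔ ρ < 1: YES
Spare capacity = cμ − λ = 25.96 − 21.75 = 4.21/hr

Final: ρ = 0.8378; stable; margin = 4.21/hr


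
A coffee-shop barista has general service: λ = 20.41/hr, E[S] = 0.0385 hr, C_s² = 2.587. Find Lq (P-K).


ρ = λ·E[S] = 20.41·0.0385 = 0.7858
Lq = ρ²(1+C_s²)/(2(1−ρ)) = 0.6175·(1+2.587)/(2·0.2142)
= 0.6175·3.5870/0.4284 = 5.16962

Final: 5.16962


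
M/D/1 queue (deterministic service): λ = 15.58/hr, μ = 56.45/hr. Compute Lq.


ρ = 15.58/56.45 = 0.2760
M/D/1: Lq = ρ²/(2(1−ρ)) = 0.07617/(2·0.7240) = 0.05261

Final: 0.05261


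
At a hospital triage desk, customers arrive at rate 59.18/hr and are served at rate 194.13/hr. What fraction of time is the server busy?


ρ = λ/μ = 59.18/194.13 = 0.3048

Final: 0.3048


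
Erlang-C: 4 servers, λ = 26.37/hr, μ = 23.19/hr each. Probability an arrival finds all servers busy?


a = λ/μ = 1.1371; ρ = a/4 = 0.2843
P₀ = 0.319892 (from M/M/c formula)
C(c,a) = [a^c/(c!(1−ρ))]·P₀ = [1.67200/(24·0.7157)]·0.319892
= 0.09734·0.319892 = 0.031138

Final: 0.031138


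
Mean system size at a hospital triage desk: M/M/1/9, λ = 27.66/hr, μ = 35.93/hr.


ρ = 27.66/35.93 = 0.7698
L = ρ[1 − (K+1)ρ^K + Kρ^(K+1)] / [(1−ρ)(1−ρ^(K+1))]
Numerator: 0.7698·(1 − 10·0.094963 + 9·0.073105) = 0.545285
Denominator: (0.2302)·(0.926895) = 0.213343
L = 0.545285/0.213343 = 2.5559

Final: 2.5559


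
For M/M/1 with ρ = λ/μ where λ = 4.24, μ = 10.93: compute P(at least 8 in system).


ρ = 4.24/10.93 = 0.3879
P(N ≥ n) = ρ^n = 0.3879^8 = 0.0005128

Final: 0.0005128


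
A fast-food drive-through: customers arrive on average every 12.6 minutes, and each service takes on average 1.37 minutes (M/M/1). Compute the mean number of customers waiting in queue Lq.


λ = 60/12.6 = 4.7619 /hr
μ = 60/1.37 = 43.7956 /hr
ρ = λ/μ = 4.7619/43.7956 = 0.1087
Lq = ρ²/(1−ρ) = 0.01182/0.8913 = 0.01326

Final: 0.01326


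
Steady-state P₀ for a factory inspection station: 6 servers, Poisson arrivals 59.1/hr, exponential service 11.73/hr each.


a = λ/μ = 59.1/11.73 = 5.0384; ρ = a/c = 0.8397
Σ_{k=0}^{5} a^k/k! (terms k=0..5) = 1.00000 + 5.03836 + 12.69255 + 21.31656 + 26.85014 + 27.05616 = 93.95378
Tail: a^6/(6!(1−ρ)) = 16358.24892/(720·0.1603) = 141.75699
P₀ = 1/(93.95378 + 141.75699) = 1/235.71077 = 0.004242

Final: 0.004242


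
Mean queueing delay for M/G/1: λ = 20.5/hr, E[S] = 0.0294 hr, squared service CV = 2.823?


ρ = λ·E[S] = 20.5·0.0294 = 0.6027
E[S²] = E[S]²(1+C_s²) = 0.0294²·(1+2.823) = 0.003304
Wq = λ·E[S²]/(2(1−ρ)) = 20.5·0.003304/(2·0.3973) = 0.08525 hr

Final: 0.08525 hr


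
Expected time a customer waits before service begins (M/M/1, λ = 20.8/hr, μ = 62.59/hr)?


ρ = 20.8/62.59 = 0.3323
Wq = ρ/(μ−λ) = 0.3323/(62.59 − 20.8) = 0.3323/41.79 = 0.007952 hr

Final: 0.007952 hr


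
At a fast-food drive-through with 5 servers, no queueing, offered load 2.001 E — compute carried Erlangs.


B(5,2.001) = 0.036754 (Erlang-B)
Carried load = a(1 − B) = 2.001·(1 − 0.036754) = 2.001·0.963246 = 1.9275 E

Final: 1.9275 Erlangs


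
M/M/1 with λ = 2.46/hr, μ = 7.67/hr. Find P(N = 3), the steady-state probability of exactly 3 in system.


ρ = 2.46/7.67 = 0.3207
P_n = (1−ρ)·ρ^n = (1 − 0.3207)·0.3207^3 = 0.6793·0.032993 = 0.022411

Final: 0.022411


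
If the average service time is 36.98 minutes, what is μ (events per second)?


μ = 1/(service time) in consistent units.
1 second = 0.0166667 min, so μ = 0.0166667/36.98 = 0.0004507 per second

Final: 0.0004507 /sec


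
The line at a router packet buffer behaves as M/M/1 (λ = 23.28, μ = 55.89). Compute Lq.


ρ = 23.28/55.89 = 0.4165
Lq = ρ²/(1−ρ) = 0.1735/0.5835 = 0.2974

Final: 0.2974


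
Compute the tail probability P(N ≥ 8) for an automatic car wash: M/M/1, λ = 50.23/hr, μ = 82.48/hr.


ρ = 50.23/82.48 = 0.6090
P(N ≥ n) = ρ^n = 0.6090^8 = 0.018920

Final: 0.018920


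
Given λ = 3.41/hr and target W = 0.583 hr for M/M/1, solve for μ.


W = 1/(μ−λ) ⇒ μ − λ = 1/W = 1/0.583 = 1.7153
μ = λ + 1/W = 3.41 + 1.7153 = 5.1253 per hr

Final: 5.1253 /hr


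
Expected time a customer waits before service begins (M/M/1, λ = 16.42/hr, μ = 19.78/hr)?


ρ = 16.42/19.78 = 0.8301
Wq = ρ/(μ−λ) = 0.8301/(19.78 − 16.42) = 0.8301/3.36 = 0.2471 hr

Final: 0.2471 hr


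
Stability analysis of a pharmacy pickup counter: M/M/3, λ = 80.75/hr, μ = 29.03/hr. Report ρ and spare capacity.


Total capacity cμ = 3·29.03 = 87.09/hr
ρ = λ/(cμ) = 80.75/87.09 = 0.9272
Stable ⇔ ρ < 1: YES
Spare capacity = cμ − λ = 87.09 − 80.75 = 6.34/hr

Final: ρ = 0.9272; stable; margin = 6.34/hr


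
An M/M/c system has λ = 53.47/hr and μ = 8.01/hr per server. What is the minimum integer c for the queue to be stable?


Stability requires cμ > λ ⇔ c > λ/μ.
λ/μ = 53.47/8.01 = 6.6754
Minimum integer c = ⌊6.6754⌋ + 1 = 7
Check: 7·8.01 = 56.07 > 53.47, while 6·8.01 = 48.06 ≤ 53.47

Final: 7 servers


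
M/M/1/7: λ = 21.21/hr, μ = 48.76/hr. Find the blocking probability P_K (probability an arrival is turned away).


ρ = λ/μ = 21.21/48.76 = 0.4350
P_K = (1−ρ)ρ^K/(1−ρ^(K+1)) = (0.5650·0.002947)/(1 − 0.001282)
= 0.001665/0.998718 = 0.001667

Final: 0.001667


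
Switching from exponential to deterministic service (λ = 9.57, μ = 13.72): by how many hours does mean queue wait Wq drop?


ρ = 9.57/13.72 = 0.6975
Wq(M/M/1) = ρ/(μ−λ) = 0.6975/4.15 = 0.16808 hr
Wq(M/D/1) = ρ/(2(μ−λ)) = 0.08404 hr
Savings = 0.16808 − 0.08404 = 0.08404 hr

Final: 0.08404 hr


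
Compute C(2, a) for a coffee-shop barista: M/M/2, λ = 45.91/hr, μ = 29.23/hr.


a = λ/μ = 1.5706; ρ = a/2 = 0.7853
P₀ = 0.120245 (from M/M/c formula)
C(c,a) = [a^c/(c!(1−ρ))]·P₀ = [2.46693/(2·0.2147)]·0.120245
= 5.74569·0.120245 = 0.690892

Final: 0.690892


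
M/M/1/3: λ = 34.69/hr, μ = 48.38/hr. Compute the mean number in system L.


ρ = 34.69/48.38 = 0.7170
L = ρ[1 − (K+1)ρ^K + Kρ^(K+1)] / [(1−ρ)(1−ρ^(K+1))]
Numerator: 0.7170·(1 − 4·0.368651 + 3·0.264334) = 0.228303
Denominator: (0.2830)·(0.735666) = 0.208170
L = 0.228303/0.208170 = 1.0967

Final: 1.0967


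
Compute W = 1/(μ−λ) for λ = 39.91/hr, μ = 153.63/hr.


W = 1/(μ−λ) = 1/(153.63 − 39.91) = 1/113.72 = 0.008794 hr

Final: 0.008794 hr


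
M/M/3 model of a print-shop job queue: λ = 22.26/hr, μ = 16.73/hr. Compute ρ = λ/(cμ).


ρ = λ/(cμ) = 22.26/(3·16.73) = 22.26/50.19 = 0.4435

Final: 0.4435


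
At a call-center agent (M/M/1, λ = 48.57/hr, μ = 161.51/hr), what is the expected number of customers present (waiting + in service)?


ρ = λ/μ = 48.57/161.51 = 0.3007
L = ρ/(1−ρ) = 0.3007/(1 − 0.3007) = 0.3007/0.6993 = 0.4301

Final: 0.4301


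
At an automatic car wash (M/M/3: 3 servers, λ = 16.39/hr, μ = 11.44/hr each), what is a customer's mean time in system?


a = 1.4327; ρ = 0.4776; P₀ = 0.227420
Lq = P₀·a^c·ρ/(c!(1−ρ)²) = 0.19503
Wq = Lq/λ = 0.19503/16.39 = 0.01190 hr
W = Wq + 1/μ = 0.01190 + 0.08741 = 0.09931 hr

Final: 0.09931 hr


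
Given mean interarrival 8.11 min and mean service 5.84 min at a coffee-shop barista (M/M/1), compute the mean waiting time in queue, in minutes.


λ = 60/8.11 = 7.3983 /hr
μ = 60/5.84 = 10.2740 /hr
ρ = λ/μ = 7.3983/10.2740 = 0.7201
Wq = ρ/(μ−λ) = 0.7201/(10.2740−7.3983) = 0.25041 hr
In minutes: 0.25041·60 = 15.024 min

Final: 15.024 min


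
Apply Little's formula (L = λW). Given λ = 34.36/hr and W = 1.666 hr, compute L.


L = λW = 34.36·1.666 = 57.2438

Final: 57.2438


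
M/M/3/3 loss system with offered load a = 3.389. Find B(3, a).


B(c,a) = (a^c/c!) / Σ_{k=0}^{c} a^k/k!
a^3/3! = 6.487292
Σ terms (k=0..3): 1.00000 + 3.38900 + 5.74266 + 6.48729 = 16.618953
B = 6.487292/16.618953 = 0.390355

Final: 0.390355


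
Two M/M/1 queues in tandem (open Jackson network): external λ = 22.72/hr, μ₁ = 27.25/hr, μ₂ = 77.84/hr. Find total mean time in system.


Each node sees arrival rate λ = 22.72/hr (tandem ⇒ throughput preserved).
W₁ = 1/(μ₁−λ) = 1/(27.25−22.72) = 0.22075 hr
W₂ = 1/(μ₂−λ) = 1/(77.84−22.72) = 0.01814 hr
W_total = W₁ + W₂ = 0.22075 + 0.01814 = 0.23889 hr

Final: 0.23889 hr


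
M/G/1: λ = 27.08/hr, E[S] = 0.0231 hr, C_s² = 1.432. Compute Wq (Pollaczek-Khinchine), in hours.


ρ = λ·E[S] = 27.08·0.0231 = 0.6255
E[S²] = E[S]²(1+C_s²) = 0.0231²·(1+1.432) = 0.001298
Wq = λ·E[S²]/(2(1−ρ)) = 27.08·0.001298/(2·0.3745) = 0.04693 hr

Final: 0.04693 hr


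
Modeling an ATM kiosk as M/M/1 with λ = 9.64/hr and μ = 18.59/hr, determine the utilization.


ρ = λ/μ = 9.64/18.59 = 0.5186

Final: 0.5186


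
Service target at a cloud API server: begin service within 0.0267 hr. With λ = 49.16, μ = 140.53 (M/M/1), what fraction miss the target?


ρ = 49.16/140.53 = 0.3498
P(Wq > t) = ρ·e^{−(μ−λ)t} = 0.3498·e^{−2.4396}
= 0.3498·0.087198 = 0.030503

Final: 0.030503


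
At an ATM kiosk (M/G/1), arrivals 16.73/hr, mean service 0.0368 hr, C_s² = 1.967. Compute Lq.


ρ = λ·E[S] = 16.73·0.0368 = 0.6157
Lq = ρ²(1+C_s²)/(2(1−ρ)) = 0.3790·(1+1.967)/(2·0.3843)
= 0.3790·2.9670/0.7687 = 1.46307

Final: 1.46307


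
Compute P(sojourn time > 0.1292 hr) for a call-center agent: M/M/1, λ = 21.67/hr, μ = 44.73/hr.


W ~ Exponential(μ−λ) for M/M/1.
μ − λ = 44.73 − 21.67 = 23.0600
P(W > t) = e^{−(μ−λ)t} = e^{−2.9794} = 0.050826

Final: 0.050826


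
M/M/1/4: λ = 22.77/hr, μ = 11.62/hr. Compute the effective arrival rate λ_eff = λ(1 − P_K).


ρ = 1.9596; P_K = (1−ρ)ρ^4/(1−ρ^5) = 0.507235
λ_eff = λ(1 − P_K) = 22.77·(1 − 0.507235) = 22.77·0.492765 = 11.2203 /hr

Final: 11.2203 /hr


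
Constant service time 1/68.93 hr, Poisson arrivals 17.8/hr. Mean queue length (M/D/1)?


ρ = 17.8/68.93 = 0.2582
M/D/1: Lq = ρ²/(2(1−ρ)) = 0.06668/(2·0.7418) = 0.04495

Final: 0.04495


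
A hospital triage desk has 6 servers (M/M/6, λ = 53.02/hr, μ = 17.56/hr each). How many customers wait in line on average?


a = λ/μ = 3.0194; ρ = a/6 = 0.5032
P₀ = 0.047990
Lq = P₀·a^c·ρ / (c!·(1−ρ)²) = 0.047990·757.68950·0.5032/(720·0.24678)
= 0.10298

Final: 0.10298


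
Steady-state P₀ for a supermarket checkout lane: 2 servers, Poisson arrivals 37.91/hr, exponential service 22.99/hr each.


a = λ/μ = 37.91/22.99 = 1.6490; ρ = a/c = 0.8245
Σ_{k=0}^{1} a^k/k! (terms k=0..1) = 1.00000 + 1.64898 = 2.64898
Tail: a^2/(2!(1−ρ)) = 2.71913/(2·0.1755) = 7.74631
P₀ = 1/(2.64898 + 7.74631) = 1/10.39529 = 0.096197

Final: 0.096197


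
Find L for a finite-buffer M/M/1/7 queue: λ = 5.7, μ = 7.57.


ρ = 5.7/7.57 = 0.7530
L = ρ[1 − (K+1)ρ^K + Kρ^(K+1)] / [(1−ρ)(1−ρ^(K+1))]
Numerator: 0.7530·(1 − 8·0.137231 + 7·0.103331) = 0.470961
Denominator: (0.2470)·(0.896669) = 0.221502
L = 0.470961/0.221502 = 2.1262

Final: 2.1262


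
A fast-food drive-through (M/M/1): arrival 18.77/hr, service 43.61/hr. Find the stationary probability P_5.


ρ = 18.77/43.61 = 0.4304
P_n = (1−ρ)·ρ^n = (1 − 0.4304)·0.4304^5 = 0.5696·0.014770 = 0.008413

Final: 0.008413


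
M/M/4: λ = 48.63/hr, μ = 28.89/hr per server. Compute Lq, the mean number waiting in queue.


a = λ/μ = 1.6833; ρ = a/4 = 0.4208
P₀ = 0.182733
Lq = P₀·a^c·ρ / (c!·(1−ρ)²) = 0.182733·8.02836·0.4208/(24·0.33545)
= 0.07668

Final: 0.07668


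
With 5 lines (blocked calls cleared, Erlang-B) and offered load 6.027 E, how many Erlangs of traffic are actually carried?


B(5,6.027) = 0.362281 (Erlang-B)
Carried load = a(1 − B) = 6.027·(1 − 0.362281) = 6.027·0.637719 = 3.8435 E

Final: 3.8435 Erlangs


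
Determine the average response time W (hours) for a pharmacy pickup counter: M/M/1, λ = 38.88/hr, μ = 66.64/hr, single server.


W = 1/(μ−λ) = 1/(66.64 − 38.88) = 1/27.76 = 0.03602 hr

Final: 0.03602 hr


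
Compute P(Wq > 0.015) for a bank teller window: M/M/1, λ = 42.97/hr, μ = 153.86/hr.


ρ = 42.97/153.86 = 0.2793
P(Wq > t) = ρ·e^{−(μ−λ)t} = 0.2793·e^{−1.6634}
= 0.2793·0.189503 = 0.052924

Final: 0.052924
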